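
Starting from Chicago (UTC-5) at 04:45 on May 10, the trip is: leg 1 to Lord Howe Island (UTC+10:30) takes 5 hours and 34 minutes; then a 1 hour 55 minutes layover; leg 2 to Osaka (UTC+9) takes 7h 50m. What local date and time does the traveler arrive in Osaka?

Convert departure to UTC: 04:45 + 5:00 = 09:45 UTC on May 10.
Add 5 hours 34 minutes leg 1 → 15:19 UTC.
Add 1 hour 55 minutes layover in Lord Howe Island → 17:14 UTC.
Add 7 hours and 50 minutes leg 2 → 01:04 UTC (May 11).
Osaka is UTC+9:00, so local arrival = 01:04 + 9:00 = 10:04 on May 11.

10:04 on May 11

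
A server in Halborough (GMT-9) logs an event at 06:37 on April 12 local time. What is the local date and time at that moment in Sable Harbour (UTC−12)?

In UTC: 06:37 + 9:00 = 15:37 on Apr 12.
Sable Harbour is UTC−12:00: 15:37 − 12:00 = 03:37 on Apr 12.

03:37 on April 12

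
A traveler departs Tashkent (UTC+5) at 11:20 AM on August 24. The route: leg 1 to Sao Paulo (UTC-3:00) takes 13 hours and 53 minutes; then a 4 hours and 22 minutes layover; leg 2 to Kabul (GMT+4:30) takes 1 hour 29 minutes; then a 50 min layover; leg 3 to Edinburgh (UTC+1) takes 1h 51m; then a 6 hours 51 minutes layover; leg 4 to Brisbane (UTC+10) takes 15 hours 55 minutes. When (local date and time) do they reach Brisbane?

Convert departure to UTC: 11:20 AM − 5:00 = 6:20 AM UTC on Aug 24.
Add 13 hours 53 minutes leg 1 → 8:13 PM UTC.
Add 4 hours 22 minutes layover in Sao Paulo → 12:35 AM UTC (Aug 25).
Add 1 hour and 29 minutes leg 2 → 2:04 AM UTC.
Add 50 minutes layover in Kabul → 2:54 AM UTC.
Add 1 hour and 51 minutes leg 3 → 4:45 AM UTC.
Add 6 hours and 51 minutes layover in Edinburgh → 11:36 AM UTC.
Add 15 hours and 55 minutes leg 4 → 3:31 AM UTC (Aug 26).
Brisbane is UTC+10:00, so local arrival = 3:31 AM + 10:00 = 1:31 PM on Aug 26.

1:31 PM on August 26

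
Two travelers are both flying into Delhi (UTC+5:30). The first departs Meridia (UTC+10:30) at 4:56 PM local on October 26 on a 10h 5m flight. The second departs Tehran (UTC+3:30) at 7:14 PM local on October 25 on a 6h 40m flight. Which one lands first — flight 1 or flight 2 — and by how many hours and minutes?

the second, by 18 hours 7 minutes

Flight 1 in UTC: 4:56 PM − 10:30 = 6:26 AM on Oct 26.
+10 hours 5 minutes → arrive 4:31 PM UTC on Oct 26.
Flight 2 in UTC: 7:14 PM − 3:30 = 3:44 PM on Oct 25.
+6 hours and 40 minutes → arrive 10:24 PM UTC on Oct 25.
Flight 2 lands earlier by 18 hours 7 minutes.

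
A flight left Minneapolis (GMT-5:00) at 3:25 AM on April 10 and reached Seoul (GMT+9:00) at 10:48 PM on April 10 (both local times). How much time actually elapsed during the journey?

5 hours 23 minutes

Departure in UTC: 3:25 AM + 5:00 = 8:25 AM on Apr 10.
Arrival in UTC: 10:48 PM − 9:00 = 1:48 PM on Apr 10.
Elapsed = 1:48 PM − 8:25 AM = 5 hours 23 minutes.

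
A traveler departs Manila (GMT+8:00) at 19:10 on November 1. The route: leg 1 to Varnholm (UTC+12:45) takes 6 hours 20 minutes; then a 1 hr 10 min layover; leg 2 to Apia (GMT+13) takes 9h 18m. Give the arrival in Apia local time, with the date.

Convert departure to UTC: 19:10 − 8:00 = 11:10 UTC on Nov 1.
Add 6 hours and 20 minutes leg 1 → 17:30 UTC.
Add 1 hour 10 minutes layover in Varnholm → 18:40 UTC.
Add 9 hours and 18 minutes leg 2 → 03:58 UTC (Nov 2).
Apia is UTC+13:00, so local arrival = 03:58 + 13:00 = 16:58 on Nov 2.

16:58 on November 2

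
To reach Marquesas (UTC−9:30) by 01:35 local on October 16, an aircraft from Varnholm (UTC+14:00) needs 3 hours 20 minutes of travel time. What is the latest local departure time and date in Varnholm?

21:45 on October 16

Target arrival in UTC: 01:35 + 9:30 = 11:05 on Oct 16.
Subtract 3 hours 20 minutes → departure 07:45 UTC on Oct 16.
Varnholm is UTC+14:00: 07:45 + 14:00 = 21:45 on Oct 16.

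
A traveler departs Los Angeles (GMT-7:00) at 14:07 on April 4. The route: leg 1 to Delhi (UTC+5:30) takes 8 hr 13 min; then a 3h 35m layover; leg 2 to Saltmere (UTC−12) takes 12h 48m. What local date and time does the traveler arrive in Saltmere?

Convert departure to UTC: 14:07 + 7:00 = 21:07 UTC on Apr 4.
Add 8 hours 13 minutes leg 1 → 05:20 UTC (Apr 5).
Add 3 hours 35 minutes layover in Delhi → 08:55 UTC.
Add 12 hours and 48 minutes leg 2 → 21:43 UTC.
Saltmere is UTC−12:00, so local arrival = 21:43 − 12:00 = 09:43 on Apr 5.

09:43 on April 5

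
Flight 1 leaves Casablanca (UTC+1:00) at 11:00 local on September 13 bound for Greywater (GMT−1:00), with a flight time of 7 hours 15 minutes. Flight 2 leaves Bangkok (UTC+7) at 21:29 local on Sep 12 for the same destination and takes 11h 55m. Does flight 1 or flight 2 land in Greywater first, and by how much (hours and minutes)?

the second, by 14 hours 51 minutes

Flight 1 in UTC: 11:00 − 1:00 = 10:00 on Sep 13.
+7 hours 15 minutes → arrive 17:15 UTC on Sep 13.
Flight 2 in UTC: 21:29 − 7:00 = 14:29 on Sep 12.
+11 hours 55 minutes → arrive 02:24 UTC on Sep 13.
Flight 2 lands earlier by 14 hours 51 minutes.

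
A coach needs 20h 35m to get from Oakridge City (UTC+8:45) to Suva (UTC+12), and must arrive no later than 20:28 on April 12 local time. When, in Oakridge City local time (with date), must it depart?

Target arrival in UTC: 20:28 − 12:00 = 08:28 on Apr 12.
Subtract 20 hours and 35 minutes → departure 11:53 UTC on Apr 11.
Oakridge City is UTC+8:45: 11:53 + 8:45 = 20:38 on Apr 11.

20:38 on Apr 11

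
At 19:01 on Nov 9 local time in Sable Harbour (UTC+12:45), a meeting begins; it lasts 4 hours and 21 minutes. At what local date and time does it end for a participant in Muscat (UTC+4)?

Convert start to UTC: 19:01 − 12:45 = 06:16 UTC on Nov 9.
Add 4 hours 21 minutes duration → 10:37 UTC.
Muscat is UTC+4:00, so local end time = 10:37 + 4:00 = 14:37 on Nov 9.

14:37 on November 9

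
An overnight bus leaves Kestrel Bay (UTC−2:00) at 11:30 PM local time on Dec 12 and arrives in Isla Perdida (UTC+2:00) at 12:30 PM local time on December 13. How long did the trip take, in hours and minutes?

9 hours

Departure in UTC: 11:30 PM + 2:00 = 1:30 AM on Dec 13.
Arrival in UTC: 12:30 PM − 2:00 = 10:30 AM on Dec 13.
Elapsed = 10:30 AM − 1:30 AM = 9 hours.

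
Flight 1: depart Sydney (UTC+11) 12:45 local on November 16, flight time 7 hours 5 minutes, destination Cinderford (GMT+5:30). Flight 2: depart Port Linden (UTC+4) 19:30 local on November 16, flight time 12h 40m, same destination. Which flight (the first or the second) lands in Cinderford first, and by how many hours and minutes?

the first, by 19 hours 20 minutes

Flight 1 in UTC: 12:45 − 11:00 = 01:45 on Nov 16.
+7 hours 5 minutes → arrive 08:50 UTC on Nov 16.
Flight 2 in UTC: 19:30 − 4:00 = 15:30 on Nov 16.
+12 hours and 40 minutes → arrive 04:10 UTC on Nov 17.
Flight 1 lands earlier by 19 hours 20 minutes.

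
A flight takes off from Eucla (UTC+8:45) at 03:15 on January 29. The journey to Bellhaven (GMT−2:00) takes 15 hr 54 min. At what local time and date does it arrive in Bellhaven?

08:24 on Jan 29

Bellhaven is 10:45 behind Eucla.
After 15 hours and 54 minutes it is 19:09 in Eucla.
Shift by the zone difference: 19:09 − 10:45 = 08:24 on Jan 29 in Bellhaven.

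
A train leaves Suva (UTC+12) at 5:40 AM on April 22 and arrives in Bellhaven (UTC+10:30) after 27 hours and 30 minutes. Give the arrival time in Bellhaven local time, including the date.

7:40 AM on April 23

Bellhaven is 1:30 behind Suva.
After 27 hours 30 minutes it is 9:10 AM (Apr 23) in Suva.
Shift by the zone difference: 9:10 AM − 1:30 = 7:40 AM on Apr 23 in Bellhaven.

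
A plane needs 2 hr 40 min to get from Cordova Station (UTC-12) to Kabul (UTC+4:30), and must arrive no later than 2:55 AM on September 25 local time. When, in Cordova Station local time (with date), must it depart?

7:45 AM on September 24

Target arrival in UTC: 2:55 AM − 4:30 = 10:25 PM on Sep 24.
Subtract 2 hours and 40 minutes → departure 7:45 PM UTC on Sep 24.
Cordova Station is UTC−12:00: 7:45 PM − 12:00 = 7:45 AM on Sep 24.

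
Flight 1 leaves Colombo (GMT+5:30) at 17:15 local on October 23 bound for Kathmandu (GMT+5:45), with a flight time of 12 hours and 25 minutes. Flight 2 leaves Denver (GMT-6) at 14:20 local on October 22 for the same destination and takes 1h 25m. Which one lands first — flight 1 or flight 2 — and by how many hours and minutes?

the second, by 26 hours 25 minutes

Flight 1 in UTC: 17:15 − 5:30 = 11:45 on Oct 23.
+12 hours and 25 minutes → arrive 00:10 UTC on Oct 24.
Flight 2 in UTC: 14:20 + 6:00 = 20:20 on Oct 22.
+1 hour and 25 minutes → arrive 21:45 UTC on Oct 22.
Flight 2 lands earlier by 26 hours 25 minutes.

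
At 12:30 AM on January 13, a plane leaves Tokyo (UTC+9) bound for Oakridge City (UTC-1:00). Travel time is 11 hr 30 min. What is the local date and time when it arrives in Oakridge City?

2:00 AM on January 13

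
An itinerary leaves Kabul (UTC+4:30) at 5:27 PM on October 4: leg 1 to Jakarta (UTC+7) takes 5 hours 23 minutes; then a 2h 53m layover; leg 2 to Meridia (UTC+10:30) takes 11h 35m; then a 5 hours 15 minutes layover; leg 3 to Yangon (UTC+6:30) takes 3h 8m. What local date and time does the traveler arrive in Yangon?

11:41 PM on October 5

Convert departure to UTC: 5:27 PM − 4:30 = 12:57 PM UTC on Oct 4.
Add 5 hours and 23 minutes leg 1 → 6:20 PM UTC.
Add 2 hours 53 minutes layover in Jakarta → 9:13 PM UTC.
Add 11 hours 35 minutes leg 2 → 8:48 AM UTC (Oct 5).
Add 5 hours and 15 minutes layover in Meridia → 2:03 PM UTC.
Add 3 hours 8 minutes leg 3 → 5:11 PM UTC.
Yangon is UTC+6:30, so local arrival = 5:11 PM + 6:30 = 11:41 PM on Oct 5.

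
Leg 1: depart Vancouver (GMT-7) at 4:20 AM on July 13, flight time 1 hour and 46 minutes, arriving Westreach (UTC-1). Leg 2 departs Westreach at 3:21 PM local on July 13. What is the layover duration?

Convert departure to UTC: 4:20 AM + 7:00 = 11:20 AM UTC on Jul 13.
Add 1 hour and 46 minutes flight time → 1:06 PM UTC.
Westreach is UTC−1:00, so local arrival = 1:06 PM − 1:00 = 12:06 PM on Jul 13.
Layover = 3:21 PM − 12:06 PM = 3 hours 15 minutes.

3 hours 15 minutes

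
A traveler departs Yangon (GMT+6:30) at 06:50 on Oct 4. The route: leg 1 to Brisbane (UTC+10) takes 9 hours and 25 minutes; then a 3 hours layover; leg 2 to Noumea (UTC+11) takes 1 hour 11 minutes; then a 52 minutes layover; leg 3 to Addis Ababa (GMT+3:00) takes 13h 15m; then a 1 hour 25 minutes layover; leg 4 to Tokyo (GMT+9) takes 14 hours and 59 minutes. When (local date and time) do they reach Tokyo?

Convert departure to UTC: 06:50 − 6:30 = 00:20 UTC on Oct 4.
Add 9 hours and 25 minutes leg 1 → 09:45 UTC.
Add 3 hours layover in Brisbane → 12:45 UTC.
Add 1 hour 11 minutes leg 2 → 13:56 UTC.
Add 52 minutes layover in Noumea → 14:48 UTC.
Add 13 hours 15 minutes leg 3 → 04:03 UTC (Oct 5).
Add 1 hour 25 minutes layover in Addis Ababa → 05:28 UTC.
Add 14 hours 59 minutes leg 4 → 20:27 UTC.
Tokyo is UTC+9:00, so local arrival = 20:27 + 9:00 = 05:27 on Oct 6.

05:27 on Oct 6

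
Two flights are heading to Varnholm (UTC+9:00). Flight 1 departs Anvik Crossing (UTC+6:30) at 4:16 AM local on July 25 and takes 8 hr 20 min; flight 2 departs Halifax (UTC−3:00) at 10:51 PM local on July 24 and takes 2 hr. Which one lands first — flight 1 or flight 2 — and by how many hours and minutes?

Flight 1 in UTC: 4:16 AM − 6:30 = 9:46 PM on Jul 24.
+8 hours and 20 minutes → arrive 6:06 AM UTC on Jul 25.
Flight 2 in UTC: 10:51 PM + 3:00 = 1:51 AM on Jul 25.
+2 hours → arrive 3:51 AM UTC on Jul 25.
Flight 2 lands earlier by 2 hours 15 minutes.

the second, by 2 hours 15 minutes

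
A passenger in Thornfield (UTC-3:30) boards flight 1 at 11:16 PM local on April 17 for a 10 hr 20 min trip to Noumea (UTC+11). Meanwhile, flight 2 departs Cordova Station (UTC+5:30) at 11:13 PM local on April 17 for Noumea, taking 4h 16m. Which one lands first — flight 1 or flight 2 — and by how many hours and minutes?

Flight 1 in UTC: 11:16 PM + 3:30 = 2:46 AM on Apr 18.
+10 hours 20 minutes → arrive 1:06 PM UTC on Apr 18.
Flight 2 in UTC: 11:13 PM − 5:30 = 5:43 PM on Apr 17.
+4 hours 16 minutes → arrive 9:59 PM UTC on Apr 17.
Flight 2 lands earlier by 15 hours 7 minutes.

the second, by 15 hours 7 minutes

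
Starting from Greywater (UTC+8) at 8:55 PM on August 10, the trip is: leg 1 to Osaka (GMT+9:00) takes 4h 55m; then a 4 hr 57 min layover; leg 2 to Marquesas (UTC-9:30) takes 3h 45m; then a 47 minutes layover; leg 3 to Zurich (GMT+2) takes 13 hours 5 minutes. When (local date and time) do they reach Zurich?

6:24 PM on Aug 11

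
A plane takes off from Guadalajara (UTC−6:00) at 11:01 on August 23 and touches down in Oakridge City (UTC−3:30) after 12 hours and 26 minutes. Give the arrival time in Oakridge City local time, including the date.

01:57 on Aug 24

Oakridge City is 2:30 ahead of Guadalajara.
After 12 hours 26 minutes it is 23:27 in Guadalajara.
Shift by the zone difference: 23:27 + 2:30 = 01:57 on Aug 24 in Oakridge City.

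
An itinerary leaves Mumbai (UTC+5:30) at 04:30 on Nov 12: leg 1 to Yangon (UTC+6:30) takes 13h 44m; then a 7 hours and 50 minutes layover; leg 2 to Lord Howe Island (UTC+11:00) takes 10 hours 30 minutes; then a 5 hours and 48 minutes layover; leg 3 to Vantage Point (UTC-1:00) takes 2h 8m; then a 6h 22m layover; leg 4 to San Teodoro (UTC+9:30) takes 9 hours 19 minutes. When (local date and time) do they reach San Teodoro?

Convert departure to UTC: 04:30 − 5:30 = 23:00 UTC on Nov 11.
Add 13 hours and 44 minutes leg 1 → 12:44 UTC (Nov 12).
Add 7 hours 50 minutes layover in Yangon → 20:34 UTC.
Add 10 hours and 30 minutes leg 2 → 07:04 UTC (Nov 13).
Add 5 hours 48 minutes layover in Lord Howe Island → 12:52 UTC.
Add 2 hours 8 minutes leg 3 → 15:00 UTC.
Add 6 hours 22 minutes layover in Vantage Point → 21:22 UTC.
Add 9 hours and 19 minutes leg 4 → 06:41 UTC (Nov 14).
San Teodoro is UTC+9:30, so local arrival = 06:41 + 9:30 = 16:11 on Nov 14.

16:11 on November 14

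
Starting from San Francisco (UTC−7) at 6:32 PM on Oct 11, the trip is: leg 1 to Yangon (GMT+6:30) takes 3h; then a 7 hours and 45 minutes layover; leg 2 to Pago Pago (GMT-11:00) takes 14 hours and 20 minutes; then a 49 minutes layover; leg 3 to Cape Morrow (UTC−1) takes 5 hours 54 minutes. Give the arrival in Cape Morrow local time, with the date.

Convert departure to UTC: 6:32 PM + 7:00 = 1:32 AM UTC on Oct 12.
Add 3 hours leg 1 → 4:32 AM UTC.
Add 7 hours and 45 minutes layover in Yangon → 12:17 PM UTC.
Add 14 hours 20 minutes leg 2 → 2:37 AM UTC (Oct 13).
Add 49 minutes layover in Pago Pago → 3:26 AM UTC.
Add 5 hours and 54 minutes leg 3 → 9:20 AM UTC.
Cape Morrow is UTC−1:00, so local arrival = 9:20 AM − 1:00 = 8:20 AM on Oct 13.

8:20 AM on October 13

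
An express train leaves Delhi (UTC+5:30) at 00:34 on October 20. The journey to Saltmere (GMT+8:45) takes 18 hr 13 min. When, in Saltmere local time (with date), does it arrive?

22:02 on October 20

Convert departure to UTC: 00:34 − 5:30 = 19:04 UTC on Oct 19.
Add 18 hours 13 minutes travel time → 13:17 UTC (Oct 20).
Saltmere is UTC+8:45, so local arrival = 13:17 + 8:45 = 22:02 on Oct 20.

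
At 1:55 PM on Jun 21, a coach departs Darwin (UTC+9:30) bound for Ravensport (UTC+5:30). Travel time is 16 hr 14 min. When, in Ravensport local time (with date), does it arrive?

2:09 AM on June 22

Convert departure to UTC: 1:55 PM − 9:30 = 4:25 AM UTC on Jun 21.
Add 16 hours and 14 minutes travel time → 8:39 PM UTC.
Ravensport is UTC+5:30, so local arrival = 8:39 PM + 5:30 = 2:09 AM on Jun 22.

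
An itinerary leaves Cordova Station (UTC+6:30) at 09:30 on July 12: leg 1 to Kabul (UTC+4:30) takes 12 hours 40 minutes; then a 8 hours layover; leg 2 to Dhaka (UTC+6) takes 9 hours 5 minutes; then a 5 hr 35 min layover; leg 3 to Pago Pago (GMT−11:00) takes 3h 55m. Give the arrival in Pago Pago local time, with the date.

Convert departure to UTC: 09:30 − 6:30 = 03:00 UTC on Jul 12.
Add 12 hours and 40 minutes leg 1 → 15:40 UTC.
Add 8 hours layover in Kabul → 23:40 UTC.
Add 9 hours 5 minutes leg 2 → 08:45 UTC (Jul 13).
Add 5 hours 35 minutes layover in Dhaka → 14:20 UTC.
Add 3 hours 55 minutes leg 3 → 18:15 UTC.
Pago Pago is UTC−11:00, so local arrival = 18:15 − 11:00 = 07:15 on Jul 13.

07:15 on July 13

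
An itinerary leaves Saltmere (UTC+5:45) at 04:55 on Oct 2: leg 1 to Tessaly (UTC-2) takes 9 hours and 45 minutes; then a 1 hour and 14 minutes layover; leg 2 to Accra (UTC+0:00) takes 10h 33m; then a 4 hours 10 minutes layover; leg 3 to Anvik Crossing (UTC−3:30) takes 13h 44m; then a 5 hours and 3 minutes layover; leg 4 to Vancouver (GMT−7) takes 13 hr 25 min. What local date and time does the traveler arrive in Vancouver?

02:04 on October 4

Convert departure to UTC: 04:55 − 5:45 = 23:10 UTC on Oct 1.
Add 9 hours 45 minutes leg 1 → 08:55 UTC (Oct 2).
Add 1 hour 14 minutes layover in Tessaly → 10:09 UTC.
Add 10 hours 33 minutes leg 2 → 20:42 UTC.
Add 4 hours and 10 minutes layover in Accra → 00:52 UTC (Oct 3).
Add 13 hours 44 minutes leg 3 → 14:36 UTC.
Add 5 hours 3 minutes layover in Anvik Crossing → 19:39 UTC.
Add 13 hours and 25 minutes leg 4 → 09:04 UTC (Oct 4).
Vancouver is UTC−7:00, so local arrival = 09:04 − 7:00 = 02:04 on Oct 4.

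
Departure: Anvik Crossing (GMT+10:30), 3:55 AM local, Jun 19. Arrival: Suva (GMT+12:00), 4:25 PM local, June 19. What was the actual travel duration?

Departure in UTC: 3:55 AM − 10:30 = 5:25 PM on Jun 18.
Arrival in UTC: 4:25 PM − 12:00 = 4:25 AM on Jun 19.
Elapsed = 4:25 AM − 5:25 PM (+1 day) = 11 hours.

11 hours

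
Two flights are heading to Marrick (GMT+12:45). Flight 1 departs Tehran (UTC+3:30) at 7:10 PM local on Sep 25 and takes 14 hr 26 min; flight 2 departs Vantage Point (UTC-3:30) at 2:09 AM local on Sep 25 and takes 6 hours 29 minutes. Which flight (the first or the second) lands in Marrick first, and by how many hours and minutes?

the second, by 17 hours 58 minutes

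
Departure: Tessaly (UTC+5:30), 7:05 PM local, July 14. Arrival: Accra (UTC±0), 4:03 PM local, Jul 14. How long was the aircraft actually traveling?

Departure in UTC: 7:05 PM − 5:30 = 1:35 PM on Jul 14.
Arrival is already UTC: 4:03 PM on Jul 14.
Elapsed = 4:03 PM − 1:35 PM = 2 hours 28 minutes.

2 hours 28 minutes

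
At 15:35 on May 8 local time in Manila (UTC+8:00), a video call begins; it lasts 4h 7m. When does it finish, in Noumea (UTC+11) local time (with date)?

Convert start to UTC: 15:35 − 8:00 = 07:35 UTC on May 8.
Add 4 hours 7 minutes duration → 11:42 UTC.
Noumea is UTC+11:00, so local end time = 11:42 + 11:00 = 22:42 on May 8.

22:42 on May 8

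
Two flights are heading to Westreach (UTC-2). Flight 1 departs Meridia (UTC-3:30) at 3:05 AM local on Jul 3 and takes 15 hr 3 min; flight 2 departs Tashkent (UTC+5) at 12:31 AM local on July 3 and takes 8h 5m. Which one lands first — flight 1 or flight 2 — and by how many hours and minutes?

the second, by 18 hours 2 minutes

Flight 1 in UTC: 3:05 AM + 3:30 = 6:35 AM on Jul 3.
+15 hours and 3 minutes → arrive 9:38 PM UTC on Jul 3.
Flight 2 in UTC: 12:31 AM − 5:00 = 7:31 PM on Jul 2.
+8 hours 5 minutes → arrive 3:36 AM UTC on Jul 3.
Flight 2 lands earlier by 18 hours 2 minutes.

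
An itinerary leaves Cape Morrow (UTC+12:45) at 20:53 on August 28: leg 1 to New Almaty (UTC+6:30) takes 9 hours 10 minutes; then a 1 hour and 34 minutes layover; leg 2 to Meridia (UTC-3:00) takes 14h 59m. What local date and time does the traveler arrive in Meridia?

06:51 on August 29

Convert departure to UTC: 20:53 − 12:45 = 08:08 UTC on Aug 28.
Add 9 hours 10 minutes leg 1 → 17:18 UTC.
Add 1 hour 34 minutes layover in New Almaty → 18:52 UTC.
Add 14 hours and 59 minutes leg 2 → 09:51 UTC (Aug 29).
Meridia is UTC−3:00, so local arrival = 09:51 − 3:00 = 06:51 on Aug 29.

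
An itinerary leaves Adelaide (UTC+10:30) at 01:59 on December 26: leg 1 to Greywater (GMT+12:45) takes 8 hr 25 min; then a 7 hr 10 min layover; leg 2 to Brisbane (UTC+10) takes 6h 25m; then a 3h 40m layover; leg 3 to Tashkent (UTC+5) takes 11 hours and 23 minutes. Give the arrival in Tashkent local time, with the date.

Convert departure to UTC: 01:59 − 10:30 = 15:29 UTC on Dec 25.
Add 8 hours 25 minutes leg 1 → 23:54 UTC.
Add 7 hours 10 minutes layover in Greywater → 07:04 UTC (Dec 26).
Add 6 hours 25 minutes leg 2 → 13:29 UTC.
Add 3 hours and 40 minutes layover in Brisbane → 17:09 UTC.
Add 11 hours and 23 minutes leg 3 → 04:32 UTC (Dec 27).
Tashkent is UTC+5:00, so local arrival = 04:32 + 5:00 = 09:32 on Dec 27.

09:32 on December 27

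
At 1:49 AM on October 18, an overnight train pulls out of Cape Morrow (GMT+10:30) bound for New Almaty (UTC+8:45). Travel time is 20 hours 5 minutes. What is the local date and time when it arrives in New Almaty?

New Almaty is 1:45 behind Cape Morrow.
After 20 hours and 5 minutes it is 9:54 PM in Cape Morrow.
Shift by the zone difference: 9:54 PM − 1:45 = 8:09 PM on Oct 18 in New Almaty.

8:09 PM on Oct 18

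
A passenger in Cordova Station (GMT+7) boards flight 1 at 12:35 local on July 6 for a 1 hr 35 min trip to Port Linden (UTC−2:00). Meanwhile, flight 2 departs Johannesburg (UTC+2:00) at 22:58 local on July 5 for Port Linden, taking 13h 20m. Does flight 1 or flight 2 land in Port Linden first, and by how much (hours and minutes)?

the first, by 3 hours 8 minutes

Flight 1 in UTC: 12:35 − 7:00 = 05:35 on Jul 6.
+1 hour 35 minutes → arrive 07:10 UTC on Jul 6.
Flight 2 in UTC: 22:58 − 2:00 = 20:58 on Jul 5.
+13 hours 20 minutes → arrive 10:18 UTC on Jul 6.
Flight 1 lands earlier by 3 hours 8 minutes.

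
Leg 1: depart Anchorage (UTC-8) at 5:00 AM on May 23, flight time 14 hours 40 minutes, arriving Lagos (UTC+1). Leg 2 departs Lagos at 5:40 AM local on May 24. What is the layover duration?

1 hour

Convert departure to UTC: 5:00 AM + 8:00 = 1:00 PM UTC on May 23.
Add 14 hours and 40 minutes flight time → 3:40 AM UTC (May 24).
Lagos is UTC+1:00, so local arrival = 3:40 AM + 1:00 = 4:40 AM on May 24.
Layover = 5:40 AM − 4:40 AM = 1 hour.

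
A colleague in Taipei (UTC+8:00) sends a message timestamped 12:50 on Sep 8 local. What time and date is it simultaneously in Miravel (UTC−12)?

16:50 on September 7

Miravel is 20:00 behind Taipei.
Shift by the zone difference: 12:50 − 20:00 = 16:50 on Sep 7 in Miravel.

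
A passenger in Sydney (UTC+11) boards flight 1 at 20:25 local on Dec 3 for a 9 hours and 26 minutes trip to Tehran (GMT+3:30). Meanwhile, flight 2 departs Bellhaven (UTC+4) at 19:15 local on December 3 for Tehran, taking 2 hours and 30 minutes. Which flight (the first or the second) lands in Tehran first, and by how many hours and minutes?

the second, by 1 hour 6 minutes

Flight 1 in UTC: 20:25 − 11:00 = 09:25 on Dec 3.
+9 hours 26 minutes → arrive 18:51 UTC on Dec 3.
Flight 2 in UTC: 19:15 − 4:00 = 15:15 on Dec 3.
+2 hours and 30 minutes → arrive 17:45 UTC on Dec 3.
Flight 2 lands earlier by 1 hour 6 minutes.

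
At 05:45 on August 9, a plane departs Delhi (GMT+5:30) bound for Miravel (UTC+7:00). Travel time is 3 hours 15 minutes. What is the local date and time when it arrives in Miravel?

10:30 on Aug 9

Convert departure to UTC: 05:45 − 5:30 = 00:15 UTC on Aug 9.
Add 3 hours and 15 minutes travel time → 03:30 UTC.
Miravel is UTC+7:00, so local arrival = 03:30 + 7:00 = 10:30 on Aug 9.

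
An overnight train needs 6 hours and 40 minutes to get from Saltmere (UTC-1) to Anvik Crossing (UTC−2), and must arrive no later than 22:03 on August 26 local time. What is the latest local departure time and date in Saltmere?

16:23 on Aug 26

Target arrival in UTC: 22:03 + 2:00 = 00:03 on Aug 27.
Subtract 6 hours 40 minutes → departure 17:23 UTC on Aug 26.
Saltmere is UTC−1:00: 17:23 − 1:00 = 16:23 on Aug 26.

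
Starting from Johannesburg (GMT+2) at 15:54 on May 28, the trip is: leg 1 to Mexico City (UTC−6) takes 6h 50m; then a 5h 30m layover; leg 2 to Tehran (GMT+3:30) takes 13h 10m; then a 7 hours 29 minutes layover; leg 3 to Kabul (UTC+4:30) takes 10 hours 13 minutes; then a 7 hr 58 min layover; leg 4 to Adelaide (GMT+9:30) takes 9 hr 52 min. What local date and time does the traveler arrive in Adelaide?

Convert departure to UTC: 15:54 − 2:00 = 13:54 UTC on May 28.
Add 6 hours and 50 minutes leg 1 → 20:44 UTC.
Add 5 hours and 30 minutes layover in Mexico City → 02:14 UTC (May 29).
Add 13 hours and 10 minutes leg 2 → 15:24 UTC.
Add 7 hours 29 minutes layover in Tehran → 22:53 UTC.
Add 10 hours 13 minutes leg 3 → 09:06 UTC (May 30).
Add 7 hours and 58 minutes layover in Kabul → 17:04 UTC.
Add 9 hours and 52 minutes leg 4 → 02:56 UTC (May 31).
Adelaide is UTC+9:30, so local arrival = 02:56 + 9:30 = 12:26 on May 31.

12:26 on May 31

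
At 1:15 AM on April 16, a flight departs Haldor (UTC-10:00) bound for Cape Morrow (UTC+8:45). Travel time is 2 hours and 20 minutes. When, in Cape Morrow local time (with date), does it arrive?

Convert departure to UTC: 1:15 AM + 10:00 = 11:15 AM UTC on Apr 16.
Add 2 hours and 20 minutes travel time → 1:35 PM UTC.
Cape Morrow is UTC+8:45, so local arrival = 1:35 PM + 8:45 = 10:20 PM on Apr 16.

10:20 PM on April 16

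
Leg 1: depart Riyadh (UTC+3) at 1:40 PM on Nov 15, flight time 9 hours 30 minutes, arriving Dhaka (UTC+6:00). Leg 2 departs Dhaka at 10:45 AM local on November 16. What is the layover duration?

Convert departure to UTC: 1:40 PM − 3:00 = 10:40 AM UTC on Nov 15.
Add 9 hours 30 minutes flight time → 8:10 PM UTC.
Dhaka is UTC+6:00, so local arrival = 8:10 PM + 6:00 = 2:10 AM on Nov 16.
Layover = 10:45 AM − 2:10 AM = 8 hours 35 minutes.

8 hours 35 minutes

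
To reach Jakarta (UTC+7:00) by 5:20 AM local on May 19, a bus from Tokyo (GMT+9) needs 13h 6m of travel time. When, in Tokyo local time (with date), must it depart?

Target arrival in UTC: 5:20 AM − 7:00 = 10:20 PM on May 18.
Subtract 13 hours 6 minutes → departure 9:14 AM UTC on May 18.
Tokyo is UTC+9:00: 9:14 AM + 9:00 = 6:14 PM on May 18.

6:14 PM on May 18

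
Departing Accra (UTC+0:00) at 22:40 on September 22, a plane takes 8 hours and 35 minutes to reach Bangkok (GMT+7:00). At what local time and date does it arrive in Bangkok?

Accra is at UTC+0, so departure is already 22:40 UTC on Sep 22.
Add 8 hours and 35 minutes travel time → 07:15 UTC (Sep 23).
Bangkok is UTC+7:00, so local arrival = 07:15 + 7:00 = 14:15 on Sep 23.

14:15 on Sep 23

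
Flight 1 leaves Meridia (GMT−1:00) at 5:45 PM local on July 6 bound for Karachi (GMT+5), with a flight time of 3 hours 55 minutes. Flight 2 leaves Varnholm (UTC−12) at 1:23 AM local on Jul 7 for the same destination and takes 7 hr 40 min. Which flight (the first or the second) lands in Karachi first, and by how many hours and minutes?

the first, by 22 hours 23 minutes

Flight 1 in UTC: 5:45 PM + 1:00 = 6:45 PM on Jul 6.
+3 hours 55 minutes → arrive 10:40 PM UTC on Jul 6.
Flight 2 in UTC: 1:23 AM + 12:00 = 1:23 PM on Jul 7.
+7 hours and 40 minutes → arrive 9:03 PM UTC on Jul 7.
Flight 1 lands earlier by 22 hours 23 minutes.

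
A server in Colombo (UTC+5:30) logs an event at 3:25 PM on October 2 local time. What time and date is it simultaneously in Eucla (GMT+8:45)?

Eucla is 3:15 ahead of Colombo.
Shift by the zone difference: 3:25 PM + 3:15 = 6:40 PM on Oct 2 in Eucla.

6:40 PM on October 2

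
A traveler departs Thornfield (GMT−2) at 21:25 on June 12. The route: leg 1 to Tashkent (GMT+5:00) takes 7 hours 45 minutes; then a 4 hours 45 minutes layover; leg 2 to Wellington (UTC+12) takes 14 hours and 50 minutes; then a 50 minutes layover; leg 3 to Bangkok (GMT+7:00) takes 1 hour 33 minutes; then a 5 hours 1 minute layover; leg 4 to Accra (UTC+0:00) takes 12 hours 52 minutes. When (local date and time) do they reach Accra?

Convert departure to UTC: 21:25 + 2:00 = 23:25 UTC on Jun 12.
Add 7 hours 45 minutes leg 1 → 07:10 UTC (Jun 13).
Add 4 hours and 45 minutes layover in Tashkent → 11:55 UTC.
Add 14 hours and 50 minutes leg 2 → 02:45 UTC (Jun 14).
Add 50 minutes layover in Wellington → 03:35 UTC.
Add 1 hour 33 minutes leg 3 → 05:08 UTC.
Add 5 hours 1 minute layover in Bangkok → 10:09 UTC.
Add 12 hours 52 minutes leg 4 → 23:01 UTC.
Accra is UTC+0, so local arrival is the same: 23:01 on Jun 14.

23:01 on Jun 14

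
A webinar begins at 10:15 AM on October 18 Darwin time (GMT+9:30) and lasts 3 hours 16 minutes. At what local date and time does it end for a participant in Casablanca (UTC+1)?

Convert start to UTC: 10:15 AM − 9:30 = 12:45 AM UTC on Oct 18.
Add 3 hours and 16 minutes duration → 4:01 AM UTC.
Casablanca is UTC+1:00, so local end time = 4:01 AM + 1:00 = 5:01 AM on Oct 18.

5:01 AM on October 18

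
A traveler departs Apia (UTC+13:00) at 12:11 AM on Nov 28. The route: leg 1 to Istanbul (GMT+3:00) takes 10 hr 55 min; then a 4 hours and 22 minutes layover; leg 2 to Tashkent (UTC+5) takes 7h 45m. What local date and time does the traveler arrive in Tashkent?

Convert departure to UTC: 12:11 AM − 13:00 = 11:11 AM UTC on Nov 27.
Add 10 hours 55 minutes leg 1 → 10:06 PM UTC.
Add 4 hours and 22 minutes layover in Istanbul → 2:28 AM UTC (Nov 28).
Add 7 hours and 45 minutes leg 2 → 10:13 AM UTC.
Tashkent is UTC+5:00, so local arrival = 10:13 AM + 5:00 = 3:13 PM on Nov 28.

3:13 PM on November 28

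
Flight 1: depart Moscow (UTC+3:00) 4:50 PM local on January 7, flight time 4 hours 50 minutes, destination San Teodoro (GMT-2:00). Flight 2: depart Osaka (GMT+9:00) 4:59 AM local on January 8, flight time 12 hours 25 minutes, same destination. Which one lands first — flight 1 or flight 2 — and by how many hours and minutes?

the first, by 13 hours 44 minutes

Flight 1 in UTC: 4:50 PM − 3:00 = 1:50 PM on Jan 7.
+4 hours and 50 minutes → arrive 6:40 PM UTC on Jan 7.
Flight 2 in UTC: 4:59 AM − 9:00 = 7:59 PM on Jan 7.
+12 hours and 25 minutes → arrive 8:24 AM UTC on Jan 8.
Flight 1 lands earlier by 13 hours 44 minutes.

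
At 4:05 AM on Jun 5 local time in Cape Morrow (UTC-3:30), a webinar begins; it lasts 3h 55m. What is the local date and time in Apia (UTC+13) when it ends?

12:30 AM on June 6

Convert start to UTC: 4:05 AM + 3:30 = 7:35 AM UTC on Jun 5.
Add 3 hours 55 minutes duration → 11:30 AM UTC.
Apia is UTC+13:00, so local end time = 11:30 AM + 13:00 = 12:30 AM on Jun 6.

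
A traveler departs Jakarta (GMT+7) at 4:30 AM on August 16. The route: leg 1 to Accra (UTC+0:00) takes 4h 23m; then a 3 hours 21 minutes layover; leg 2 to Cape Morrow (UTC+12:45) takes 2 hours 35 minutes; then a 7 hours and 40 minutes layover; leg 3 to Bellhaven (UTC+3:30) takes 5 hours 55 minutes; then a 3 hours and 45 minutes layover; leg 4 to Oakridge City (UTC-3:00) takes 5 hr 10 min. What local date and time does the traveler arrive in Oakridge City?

Convert departure to UTC: 4:30 AM − 7:00 = 9:30 PM UTC on Aug 15.
Add 4 hours and 23 minutes leg 1 → 1:53 AM UTC (Aug 16).
Add 3 hours and 21 minutes layover in Accra → 5:14 AM UTC.
Add 2 hours and 35 minutes leg 2 → 7:49 AM UTC.
Add 7 hours 40 minutes layover in Cape Morrow → 3:29 PM UTC.
Add 5 hours 55 minutes leg 3 → 9:24 PM UTC.
Add 3 hours 45 minutes layover in Bellhaven → 1:09 AM UTC (Aug 17).
Add 5 hours 10 minutes leg 4 → 6:19 AM UTC.
Oakridge City is UTC−3:00, so local arrival = 6:19 AM − 3:00 = 3:19 AM on Aug 17.

3:19 AM on August 17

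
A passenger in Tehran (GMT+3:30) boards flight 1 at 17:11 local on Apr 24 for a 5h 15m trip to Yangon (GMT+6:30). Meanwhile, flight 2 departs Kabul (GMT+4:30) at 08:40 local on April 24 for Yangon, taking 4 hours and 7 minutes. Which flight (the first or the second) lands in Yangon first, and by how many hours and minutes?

the second, by 10 hours 39 minutes

Flight 1 in UTC: 17:11 − 3:30 = 13:41 on Apr 24.
+5 hours 15 minutes → arrive 18:56 UTC on Apr 24.
Flight 2 in UTC: 08:40 − 4:30 = 04:10 on Apr 24.
+4 hours 7 minutes → arrive 08:17 UTC on Apr 24.
Flight 2 lands earlier by 10 hours 39 minutes.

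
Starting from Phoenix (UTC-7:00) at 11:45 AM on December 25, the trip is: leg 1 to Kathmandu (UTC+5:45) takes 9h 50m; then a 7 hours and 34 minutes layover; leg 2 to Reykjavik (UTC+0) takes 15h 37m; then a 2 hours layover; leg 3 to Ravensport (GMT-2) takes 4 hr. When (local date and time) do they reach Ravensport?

7:46 AM on December 27

Convert departure to UTC: 11:45 AM + 7:00 = 6:45 PM UTC on Dec 25.
Add 9 hours 50 minutes leg 1 → 4:35 AM UTC (Dec 26).
Add 7 hours and 34 minutes layover in Kathmandu → 12:09 PM UTC.
Add 15 hours 37 minutes leg 2 → 3:46 AM UTC (Dec 27).
Add 2 hours layover in Reykjavik → 5:46 AM UTC.
Add 4 hours leg 3 → 9:46 AM UTC.
Ravensport is UTC−2:00, so local arrival = 9:46 AM − 2:00 = 7:46 AM on Dec 27.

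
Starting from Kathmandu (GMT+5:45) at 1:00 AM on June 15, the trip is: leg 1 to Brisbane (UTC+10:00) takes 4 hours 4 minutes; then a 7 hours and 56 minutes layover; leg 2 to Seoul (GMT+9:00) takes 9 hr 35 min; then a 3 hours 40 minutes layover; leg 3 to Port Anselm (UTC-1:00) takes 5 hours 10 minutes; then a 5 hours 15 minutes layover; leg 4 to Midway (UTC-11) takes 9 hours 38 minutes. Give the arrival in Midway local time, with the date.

Convert departure to UTC: 1:00 AM − 5:45 = 7:15 PM UTC on Jun 14.
Add 4 hours 4 minutes leg 1 → 11:19 PM UTC.
Add 7 hours 56 minutes layover in Brisbane → 7:15 AM UTC (Jun 15).
Add 9 hours and 35 minutes leg 2 → 4:50 PM UTC.
Add 3 hours and 40 minutes layover in Seoul → 8:30 PM UTC.
Add 5 hours and 10 minutes leg 3 → 1:40 AM UTC (Jun 16).
Add 5 hours and 15 minutes layover in Port Anselm → 6:55 AM UTC.
Add 9 hours and 38 minutes leg 4 → 4:33 PM UTC.
Midway is UTC−11:00, so local arrival = 4:33 PM − 11:00 = 5:33 AM on Jun 16.

5:33 AM on Jun 16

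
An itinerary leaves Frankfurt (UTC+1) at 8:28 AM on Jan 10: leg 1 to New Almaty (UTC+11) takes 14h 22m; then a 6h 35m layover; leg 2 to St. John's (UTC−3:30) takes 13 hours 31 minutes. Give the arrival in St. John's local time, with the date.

2:26 PM on January 11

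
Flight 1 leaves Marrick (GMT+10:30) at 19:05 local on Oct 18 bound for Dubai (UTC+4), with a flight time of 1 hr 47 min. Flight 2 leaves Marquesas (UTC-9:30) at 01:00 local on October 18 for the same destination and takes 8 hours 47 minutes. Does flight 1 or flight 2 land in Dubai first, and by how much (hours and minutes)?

the first, by 8 hours 55 minutes

Flight 1 in UTC: 19:05 − 10:30 = 08:35 on Oct 18.
+1 hour 47 minutes → arrive 10:22 UTC on Oct 18.
Flight 2 in UTC: 01:00 + 9:30 = 10:30 on Oct 18.
+8 hours 47 minutes → arrive 19:17 UTC on Oct 18.
Flight 1 lands earlier by 8 hours 55 minutes.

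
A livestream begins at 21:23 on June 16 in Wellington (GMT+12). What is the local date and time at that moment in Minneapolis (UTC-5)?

Minneapolis is 17:00 behind Wellington.
Shift by the zone difference: 21:23 − 17:00 = 04:23 on Jun 16 in Minneapolis.

04:23 on June 16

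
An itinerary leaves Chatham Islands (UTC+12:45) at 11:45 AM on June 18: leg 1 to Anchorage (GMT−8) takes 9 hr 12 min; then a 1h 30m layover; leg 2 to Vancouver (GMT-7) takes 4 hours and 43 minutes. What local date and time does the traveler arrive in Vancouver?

Convert departure to UTC: 11:45 AM − 12:45 = 11:00 PM UTC on Jun 17.
Add 9 hours and 12 minutes leg 1 → 8:12 AM UTC (Jun 18).
Add 1 hour and 30 minutes layover in Anchorage → 9:42 AM UTC.
Add 4 hours 43 minutes leg 2 → 2:25 PM UTC.
Vancouver is UTC−7:00, so local arrival = 2:25 PM − 7:00 = 7:25 AM on Jun 18.

7:25 AM on June 18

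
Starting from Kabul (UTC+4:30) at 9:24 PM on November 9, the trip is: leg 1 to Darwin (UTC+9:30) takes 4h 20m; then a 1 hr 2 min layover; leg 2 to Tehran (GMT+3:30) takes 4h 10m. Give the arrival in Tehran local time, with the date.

5:56 AM on November 10

Convert departure to UTC: 9:24 PM − 4:30 = 4:54 PM UTC on Nov 9.
Add 4 hours 20 minutes leg 1 → 9:14 PM UTC.
Add 1 hour 2 minutes layover in Darwin → 10:16 PM UTC.
Add 4 hours 10 minutes leg 2 → 2:26 AM UTC (Nov 10).
Tehran is UTC+3:30, so local arrival = 2:26 AM + 3:30 = 5:56 AM on Nov 10.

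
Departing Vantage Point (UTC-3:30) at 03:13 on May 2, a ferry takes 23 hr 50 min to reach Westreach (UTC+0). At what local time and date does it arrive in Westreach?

06:33 on May 3

Convert departure to UTC: 03:13 + 3:30 = 06:43 UTC on May 2.
Add 23 hours 50 minutes travel time → 06:33 UTC (May 3).
Westreach is UTC+0, so local arrival is the same: 06:33 on May 3.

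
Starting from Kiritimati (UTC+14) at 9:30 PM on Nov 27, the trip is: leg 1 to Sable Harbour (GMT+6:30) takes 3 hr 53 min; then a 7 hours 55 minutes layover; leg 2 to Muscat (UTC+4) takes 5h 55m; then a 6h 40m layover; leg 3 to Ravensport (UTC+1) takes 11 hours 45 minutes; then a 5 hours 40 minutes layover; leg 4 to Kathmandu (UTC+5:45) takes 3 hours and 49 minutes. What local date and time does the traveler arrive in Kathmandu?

10:52 AM on November 29

Convert departure to UTC: 9:30 PM − 14:00 = 7:30 AM UTC on Nov 27.
Add 3 hours and 53 minutes leg 1 → 11:23 AM UTC.
Add 7 hours and 55 minutes layover in Sable Harbour → 7:18 PM UTC.
Add 5 hours 55 minutes leg 2 → 1:13 AM UTC (Nov 28).
Add 6 hours 40 minutes layover in Muscat → 7:53 AM UTC.
Add 11 hours and 45 minutes leg 3 → 7:38 PM UTC.
Add 5 hours and 40 minutes layover in Ravensport → 1:18 AM UTC (Nov 29).
Add 3 hours 49 minutes leg 4 → 5:07 AM UTC.
Kathmandu is UTC+5:45, so local arrival = 5:07 AM + 5:45 = 10:52 AM on Nov 29.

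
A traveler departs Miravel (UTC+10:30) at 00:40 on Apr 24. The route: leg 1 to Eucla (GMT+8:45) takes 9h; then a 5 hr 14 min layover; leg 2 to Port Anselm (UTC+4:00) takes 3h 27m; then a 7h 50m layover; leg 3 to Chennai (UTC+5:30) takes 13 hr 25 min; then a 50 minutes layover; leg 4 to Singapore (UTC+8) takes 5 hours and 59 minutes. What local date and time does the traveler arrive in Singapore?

19:55 on April 25

Convert departure to UTC: 00:40 − 10:30 = 14:10 UTC on Apr 23.
Add 9 hours leg 1 → 23:10 UTC.
Add 5 hours 14 minutes layover in Eucla → 04:24 UTC (Apr 24).
Add 3 hours 27 minutes leg 2 → 07:51 UTC.
Add 7 hours 50 minutes layover in Port Anselm → 15:41 UTC.
Add 13 hours 25 minutes leg 3 → 05:06 UTC (Apr 25).
Add 50 minutes layover in Chennai → 05:56 UTC.
Add 5 hours and 59 minutes leg 4 → 11:55 UTC.
Singapore is UTC+8:00, so local arrival = 11:55 + 8:00 = 19:55 on Apr 25.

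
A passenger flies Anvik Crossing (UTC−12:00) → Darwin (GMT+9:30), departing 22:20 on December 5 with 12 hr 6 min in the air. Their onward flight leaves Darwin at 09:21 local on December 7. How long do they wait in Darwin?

Convert departure to UTC: 22:20 + 12:00 = 10:20 UTC on Dec 6.
Add 12 hours and 6 minutes flight time → 22:26 UTC.
Darwin is UTC+9:30, so local arrival = 22:26 + 9:30 = 07:56 on Dec 7.
Layover = 09:21 − 07:56 = 1 hour 25 minutes.

1 hour 25 minutes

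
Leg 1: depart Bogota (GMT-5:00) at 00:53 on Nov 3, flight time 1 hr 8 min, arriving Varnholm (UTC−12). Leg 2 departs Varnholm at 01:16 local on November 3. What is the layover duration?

Convert departure to UTC: 00:53 + 5:00 = 05:53 UTC on Nov 3.
Add 1 hour 8 minutes flight time → 07:01 UTC.
Varnholm is UTC−12:00, so local arrival = 07:01 − 12:00 = 19:01 on Nov 2.
Layover = 01:16 − 19:01 (+1 day) = 6 hours 15 minutes.

6 hours 15 minutes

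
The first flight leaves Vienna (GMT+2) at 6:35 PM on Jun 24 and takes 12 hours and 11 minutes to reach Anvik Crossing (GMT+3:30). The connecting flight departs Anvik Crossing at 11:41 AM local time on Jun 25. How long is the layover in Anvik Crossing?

Convert departure to UTC: 6:35 PM − 2:00 = 4:35 PM UTC on Jun 24.
Add 12 hours and 11 minutes flight time → 4:46 AM UTC (Jun 25).
Anvik Crossing is UTC+3:30, so local arrival = 4:46 AM + 3:30 = 8:16 AM on Jun 25.
Layover = 11:41 AM − 8:16 AM = 3 hours 25 minutes.

3 hours 25 minutes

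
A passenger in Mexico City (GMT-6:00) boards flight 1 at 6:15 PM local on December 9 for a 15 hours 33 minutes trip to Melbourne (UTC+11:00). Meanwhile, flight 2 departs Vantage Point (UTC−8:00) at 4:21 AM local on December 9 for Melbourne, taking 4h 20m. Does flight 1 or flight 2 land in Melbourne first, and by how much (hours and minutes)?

Flight 1 in UTC: 6:15 PM + 6:00 = 12:15 AM on Dec 10.
+15 hours and 33 minutes → arrive 3:48 PM UTC on Dec 10.
Flight 2 in UTC: 4:21 AM + 8:00 = 12:21 PM on Dec 9.
+4 hours and 20 minutes → arrive 4:41 PM UTC on Dec 9.
Flight 2 lands earlier by 23 hours 7 minutes.

the second, by 23 hours 7 minutes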